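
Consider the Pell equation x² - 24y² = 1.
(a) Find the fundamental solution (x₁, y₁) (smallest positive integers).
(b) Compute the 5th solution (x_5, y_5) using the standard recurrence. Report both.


Step 1: Find the fundamental solution (x₁, y₁) of x² - 24y² = 1.
  Expand √24 as a continued fraction. a₀ = ⌊√24⌋ = 4; iterate m_{k+1} = d_k·a_k − m_k, d_{k+1} = (24 − m_{k+1}²)/d_k, a_{k+1} = ⌊(a₀ + m_{k+1})/d_{k+1}⌋ (starting m₀ = 0, d₀ = 1), with convergents p_k = a_k·p_{k-1} + p_{k-2}, q_k = a_k·q_{k-1} + q_{k-2} (p₋₁ = 1, q₋₁ = 0):
  k = 0: a₀ = 4; p₀/q₀ = 4/1; p₀² − 24·q₀² = 16 − 24 = -8.
  k = 1: m = 4, d = 8, a = ⌊(4 + 4)/8⌋ = 1; p/q = (1·4 + 1)/(1·1 + 0) = 5/1; p² − 24·q² = 25 − 24 = 1.
  The first convergent with p² − 24·q² = 1 gives the fundamental solution (x₁, y₁) = (5, 1).
Step 2: Apply the recurrence (x_{n+1}, y_{n+1}) = (x₁x_n + 24y₁y_n, x₁y_n + y₁x_n) repeatedly.
  From (x_1, y_1) = (5, 1): x_2 = 5·5 + 24·1·1 = 49; y_2 = 5·1 + 1·5 = 10.
  From (x_2, y_2) = (49, 10): x_3 = 5·49 + 24·1·10 = 485; y_3 = 5·10 + 1·49 = 99.
  From (x_3, y_3) = (485, 99): x_4 = 5·485 + 24·1·99 = 4801; y_4 = 5·99 + 1·485 = 980.
  From (x_4, y_4) = (4801, 980): x_5 = 5·4801 + 24·1·980 = 47525; y_5 = 5·980 + 1·4801 = 9701.
Step 3: Verify x_5² - 24·y_5² = 2258625625 - 2258625624 = 1 (should be 1). ✓

(x_1, y_1) = (5, 1); (x_5, y_5) = (47525, 9701).


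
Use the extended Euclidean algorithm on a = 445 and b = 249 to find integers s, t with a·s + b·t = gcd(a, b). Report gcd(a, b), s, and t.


Euclidean algorithm on (445, 249) — divide until remainder is 0:
  445 = 1 · 249 + 196
  249 = 1 · 196 + 53
  196 = 3 · 53 + 37
  53 = 1 · 37 + 16
  37 = 2 · 16 + 5
  16 = 3 · 5 + 1
  5 = 5 · 1 + 0
gcd(445, 249) = 1.
Track Bezout coefficients alongside the remainders: start with r₀ = 445 = a·1 + b·0 (s = 1, t = 0) and r₁ = 249 = a·0 + b·1 (s = 0, t = 1); each new remainder r_{k+1} = r_{k-1} − q_k·r_k inherits s_{k+1} = s_{k-1} − q_k·s_k, t_{k+1} = t_{k-1} − q_k·t_k, so r_k = a·s_k + b·t_k at every step:
  q = 1: r = 196, s = 1 − 1·0 = 1, t = 0 − 1·1 = -1  (check: 445·1 + 249·(-1) = 196)
  q = 1: r = 53, s = 0 − 1·1 = -1, t = 1 − 1·(-1) = 2  (check: 445·(-1) + 249·2 = 53)
  q = 3: r = 37, s = 1 − 3·(-1) = 4, t = -1 − 3·2 = -7  (check: 445·4 + 249·(-7) = 37)
  q = 1: r = 16, s = -1 − 1·4 = -5, t = 2 − 1·(-7) = 9  (check: 445·(-5) + 249·9 = 16)
  q = 2: r = 5, s = 4 − 2·(-5) = 14, t = -7 − 2·9 = -25  (check: 445·14 + 249·(-25) = 5)
  q = 3: r = 1, s = -5 − 3·14 = -47, t = 9 − 3·(-25) = 84  (check: 445·(-47) + 249·84 = 1)
The row with r = 1 (the gcd) gives the Bezout coefficients s = -47, t = 84.
Result: 445 · (-47) + 249 · (84) = 1.

gcd(445, 249) = 1; s = -47, t = 84 (check: 445·(-47) + 249·84 = 1).


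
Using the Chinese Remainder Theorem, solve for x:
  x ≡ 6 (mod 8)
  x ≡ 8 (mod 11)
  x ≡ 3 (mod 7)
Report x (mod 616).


Moduli 8, 11, 7 are pairwise coprime; by CRT there is a unique solution modulo M = 8 · 11 · 7 = 616.
Solve pairwise, accumulating the modulus:
  Start with x ≡ 6 (mod 8).
  Combine with x ≡ 8 (mod 11): since gcd(8, 11) = 1, we get a unique residue mod 88.
    Write x = 6 + 8·t and substitute into x ≡ 8 (mod 11): 8·t ≡ 8 − 6 = 2 (mod 11).
    The inverse of 8 mod 11 is 7 (since 8·7 = 56 = 5·11 + 1), so t ≡ 7·2 = 14 ≡ 3 (mod 11).
    Then x = 6 + 8·3 = 30, valid modulo lcm(8, 11) = 88: x ≡ 30 (mod 88).
  Combine with x ≡ 3 (mod 7): since gcd(88, 7) = 1, we get a unique residue mod 616.
    Write x = 30 + 88·t and substitute into x ≡ 3 (mod 7): 88·t ≡ 3 − 30 = -27 (mod 7).
    Reduce coefficients mod 7: 4·t ≡ 1 (mod 7).
    The inverse of 4 mod 7 is 2 (since 4·2 = 8 = 1·7 + 1), so t ≡ 2·1 = 2 ≡ 2 (mod 7).
    Then x = 30 + 88·2 = 206, valid modulo lcm(88, 7) = 616: x ≡ 206 (mod 616).
Verify: 206 mod 8 = 6 ✓, 206 mod 11 = 8 ✓, 206 mod 7 = 3 ✓.

x ≡ 206 (mod 616).


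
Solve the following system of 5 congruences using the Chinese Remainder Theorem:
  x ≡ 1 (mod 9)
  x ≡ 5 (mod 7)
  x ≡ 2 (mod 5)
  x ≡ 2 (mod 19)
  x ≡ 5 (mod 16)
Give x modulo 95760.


Product of moduli M = 9 · 7 · 5 · 19 · 16 = 95760.
Merge one congruence at a time:
  Start: x ≡ 1 (mod 9).
  Combine with x ≡ 5 (mod 7); new modulus lcm = 63.
    Write x = 1 + 9·t and substitute into x ≡ 5 (mod 7): 9·t ≡ 5 − 1 = 4 (mod 7).
    Reduce coefficients mod 7: 2·t ≡ 4 (mod 7).
    The inverse of 2 mod 7 is 4 (since 2·4 = 8 = 1·7 + 1), so t ≡ 4·4 = 16 ≡ 2 (mod 7).
    Then x = 1 + 9·2 = 19, valid modulo lcm(9, 7) = 63: x ≡ 19 (mod 63).
  Combine with x ≡ 2 (mod 5); new modulus lcm = 315.
    Write x = 19 + 63·t and substitute into x ≡ 2 (mod 5): 63·t ≡ 2 − 19 = -17 (mod 5).
    Reduce coefficients mod 5: 3·t ≡ 3 (mod 5).
    The inverse of 3 mod 5 is 2 (since 3·2 = 6 = 1·5 + 1), so t ≡ 2·3 = 6 ≡ 1 (mod 5).
    Then x = 19 + 63·1 = 82, valid modulo lcm(63, 5) = 315: x ≡ 82 (mod 315).
  Combine with x ≡ 2 (mod 19); new modulus lcm = 5985.
    Write x = 82 + 315·t and substitute into x ≡ 2 (mod 19): 315·t ≡ 2 − 82 = -80 (mod 19).
    Reduce coefficients mod 19: 11·t ≡ 15 (mod 19).
    The inverse of 11 mod 19 is 7 (since 11·7 = 77 = 4·19 + 1), so t ≡ 7·15 = 105 ≡ 10 (mod 19).
    Then x = 82 + 315·10 = 3232, valid modulo lcm(315, 19) = 5985: x ≡ 3232 (mod 5985).
  Combine with x ≡ 5 (mod 16); new modulus lcm = 95760.
    Write x = 3232 + 5985·t and substitute into x ≡ 5 (mod 16): 5985·t ≡ 5 − 3232 = -3227 (mod 16).
    Reduce coefficients mod 16: 1·t ≡ 5 (mod 16).
    So t ≡ 5 (mod 16).
    Then x = 3232 + 5985·5 = 33157, valid modulo lcm(5985, 16) = 95760: x ≡ 33157 (mod 95760).
Verify against each original: 33157 mod 9 = 1, 33157 mod 7 = 5, 33157 mod 5 = 2, 33157 mod 19 = 2, 33157 mod 16 = 5.

x ≡ 33157 (mod 95760).


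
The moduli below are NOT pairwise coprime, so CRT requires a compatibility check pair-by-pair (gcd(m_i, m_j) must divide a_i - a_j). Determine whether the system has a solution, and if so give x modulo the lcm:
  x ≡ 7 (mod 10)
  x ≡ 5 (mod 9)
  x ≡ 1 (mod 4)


Moduli 10, 9, 4 are not pairwise coprime, so CRT works modulo lcm(m_i) when all pairwise compatibility conditions hold.
Pairwise compatibility: gcd(m_i, m_j) must divide a_i - a_j for every pair.
Merge one congruence at a time:
  Start: x ≡ 7 (mod 10).
  Combine with x ≡ 5 (mod 9): gcd(10, 9) = 1; 5 - 7 = -2, which IS divisible by 1, so compatible.
    Write x = 7 + 10·t and substitute into x ≡ 5 (mod 9): 10·t ≡ 5 − 7 = -2 (mod 9).
    Reduce coefficients mod 9: 1·t ≡ 7 (mod 9).
    So t ≡ 7 (mod 9).
    Then x = 7 + 10·7 = 77, valid modulo lcm(10, 9) = 90: x ≡ 77 (mod 90).
  Combine with x ≡ 1 (mod 4): gcd(90, 4) = 2; 1 - 77 = -76, which IS divisible by 2, so compatible.
    Write x = 77 + 90·t and substitute into x ≡ 1 (mod 4): 90·t ≡ 1 − 77 = -76 (mod 4).
    Divide the congruence (and modulus) by g = 2: 45·t ≡ -38 (mod 2).
    Reduce coefficients mod 2: 1·t ≡ 0 (mod 2).
    So t ≡ 0 (mod 2).
    Then x = 77 + 90·0 = 77, valid modulo lcm(90, 4) = 180: x ≡ 77 (mod 180).
Verify: 77 mod 10 = 7, 77 mod 9 = 5, 77 mod 4 = 1.

x ≡ 77 (mod 180).


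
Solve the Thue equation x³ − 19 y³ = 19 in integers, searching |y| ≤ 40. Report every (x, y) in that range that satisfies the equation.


The equation is x³ - 19y³ = 19. For fixed y, x³ = 19·y³ + 19, so a solution requires the RHS to be a perfect cube.
Strategy: iterate y from -40 to 40, compute RHS = 19·y³ + 19, and check whether it is a (positive or negative) perfect cube.
Check small values of y:
  y = 0: RHS = 19 is not a perfect cube.
  y = 1: RHS = 38 is not a perfect cube.
  y = -1: RHS = 0 = (0)³ ⇒ x = 0 works.
  y = 2: RHS = 171 is not a perfect cube.
  y = -2: RHS = -133 is not a perfect cube.
  y = 3: RHS = 532 is not a perfect cube.
  y = -3: RHS = -494 is not a perfect cube.
Continuing the search up to |y| = 40 finds no further solutions beyond those listed.
Collected solutions: (0, -1).

Solutions (with |y| ≤ 40): (0, -1).


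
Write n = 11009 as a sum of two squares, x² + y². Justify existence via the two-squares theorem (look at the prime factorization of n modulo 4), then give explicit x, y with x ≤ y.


Step 1: Factor n = 11009 = 101 · 109.
Step 2: Check the mod-4 condition on each prime factor: 101 ≡ 1 (mod 4), exponent 1; 109 ≡ 1 (mod 4), exponent 1.
All primes ≡ 3 (mod 4) appear to even exponent (or don't appear), so by the two-squares theorem n IS expressible as a sum of two squares.
Step 3: Build a representation. Here n = 101 · 109 is a product of primes ≡ 1 (mod 4). Each prime p ≡ 1 (mod 4) is itself a sum of two squares; find a² by testing p − a² for a perfect square:
  101: 101 − 1² = 100 = 10² ⇒ 101 = 1² + 10².
  109: 109 − 1² = 108, 109 − 2² = 105, 109 − 3² = 100 = 10² ⇒ 109 = 3² + 10².
  Combine using the Brahmagupta–Fibonacci identity (a² + b²)(c² + d²) = (ac − bd)² + (ad + bc)² = (ac + bd)² + (ad − bc)²:
  101 · 109 = 11009: from (1² + 10²)(3² + 10²), take (1·3 − 10·10, 1·10 + 10·3) = (3 − 100, 10 + 30) = (-97, 40); dropping signs (only squares matter) gives (97, 40); check 97² + 40² = 9409 + 1600 = 11009 ✓.
Step 4: Order so x ≤ y and verify: 40² + 97² = 1600 + 9409 = 11009 = n. ✓

n = 11009 = 40² + 97² (one valid representation with x ≤ y).


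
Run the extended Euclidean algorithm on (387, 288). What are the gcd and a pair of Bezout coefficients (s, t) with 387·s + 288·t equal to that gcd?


Euclidean algorithm on (387, 288) — divide until remainder is 0:
  387 = 1 · 288 + 99
  288 = 2 · 99 + 90
  99 = 1 · 90 + 9
  90 = 10 · 9 + 0
gcd(387, 288) = 9.
Track Bezout coefficients alongside the remainders: start with r₀ = 387 = a·1 + b·0 (s = 1, t = 0) and r₁ = 288 = a·0 + b·1 (s = 0, t = 1); each new remainder r_{k+1} = r_{k-1} − q_k·r_k inherits s_{k+1} = s_{k-1} − q_k·s_k, t_{k+1} = t_{k-1} − q_k·t_k, so r_k = a·s_k + b·t_k at every step:
  q = 1: r = 99, s = 1 − 1·0 = 1, t = 0 − 1·1 = -1  (check: 387·1 + 288·(-1) = 99)
  q = 2: r = 90, s = 0 − 2·1 = -2, t = 1 − 2·(-1) = 3  (check: 387·(-2) + 288·3 = 90)
  q = 1: r = 9, s = 1 − 1·(-2) = 3, t = -1 − 1·3 = -4  (check: 387·3 + 288·(-4) = 9)
The row with r = 9 (the gcd) gives the Bezout coefficients s = 3, t = -4.
Result: 387 · (3) + 288 · (-4) = 9.

gcd(387, 288) = 9; s = 3, t = -4 (check: 387·3 + 288·(-4) = 9).


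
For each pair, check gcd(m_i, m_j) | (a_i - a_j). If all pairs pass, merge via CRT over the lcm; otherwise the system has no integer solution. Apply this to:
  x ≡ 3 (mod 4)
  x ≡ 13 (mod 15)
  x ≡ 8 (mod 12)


Moduli 4, 15, 12 are not pairwise coprime, so CRT works modulo lcm(m_i) when all pairwise compatibility conditions hold.
Pairwise compatibility: gcd(m_i, m_j) must divide a_i - a_j for every pair.
Merge one congruence at a time:
  Start: x ≡ 3 (mod 4).
  Combine with x ≡ 13 (mod 15): gcd(4, 15) = 1; 13 - 3 = 10, which IS divisible by 1, so compatible.
    Write x = 3 + 4·t and substitute into x ≡ 13 (mod 15): 4·t ≡ 13 − 3 = 10 (mod 15).
    The inverse of 4 mod 15 is 4 (since 4·4 = 16 = 1·15 + 1), so t ≡ 4·10 = 40 ≡ 10 (mod 15).
    Then x = 3 + 4·10 = 43, valid modulo lcm(4, 15) = 60: x ≡ 43 (mod 60).
  Combine with x ≡ 8 (mod 12): gcd(60, 12) = 12, and 8 - 43 = -35 is NOT divisible by 12.
    ⇒ system is inconsistent (no integer solution).

No solution (the system is inconsistent).


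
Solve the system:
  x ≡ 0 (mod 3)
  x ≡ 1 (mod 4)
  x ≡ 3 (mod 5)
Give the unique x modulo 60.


Moduli 3, 4, 5 are pairwise coprime; by CRT there is a unique solution modulo M = 3 · 4 · 5 = 60.
Solve pairwise, accumulating the modulus:
  Start with x ≡ 0 (mod 3).
  Combine with x ≡ 1 (mod 4): since gcd(3, 4) = 1, we get a unique residue mod 12.
    Write x = 0 + 3·t and substitute into x ≡ 1 (mod 4): 3·t ≡ 1 − 0 = 1 (mod 4).
    The inverse of 3 mod 4 is 3 (since 3·3 = 9 = 2·4 + 1), so t ≡ 3·1 = 3 ≡ 3 (mod 4).
    Then x = 0 + 3·3 = 9, valid modulo lcm(3, 4) = 12: x ≡ 9 (mod 12).
  Combine with x ≡ 3 (mod 5): since gcd(12, 5) = 1, we get a unique residue mod 60.
    Write x = 9 + 12·t and substitute into x ≡ 3 (mod 5): 12·t ≡ 3 − 9 = -6 (mod 5).
    Reduce coefficients mod 5: 2·t ≡ 4 (mod 5).
    The inverse of 2 mod 5 is 3 (since 2·3 = 6 = 1·5 + 1), so t ≡ 3·4 = 12 ≡ 2 (mod 5).
    Then x = 9 + 12·2 = 33, valid modulo lcm(12, 5) = 60: x ≡ 33 (mod 60).
Verify: 33 mod 3 = 0 ✓, 33 mod 4 = 1 ✓, 33 mod 5 = 3 ✓.

x ≡ 33 (mod 60).


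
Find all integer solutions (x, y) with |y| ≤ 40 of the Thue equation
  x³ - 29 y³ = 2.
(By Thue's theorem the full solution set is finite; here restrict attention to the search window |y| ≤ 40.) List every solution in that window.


The equation is x³ - 29y³ = 2. For fixed y, x³ = 29·y³ + 2, so a solution requires the RHS to be a perfect cube.
Strategy: iterate y from -40 to 40, compute RHS = 29·y³ + 2, and check whether it is a (positive or negative) perfect cube.
Check small values of y:
  y = 0: RHS = 2 is not a perfect cube.
  y = 1: RHS = 31 is not a perfect cube.
  y = -1: RHS = -27 = (-3)³ ⇒ x = -3 works.
  y = 2: RHS = 234 is not a perfect cube.
  y = -2: RHS = -230 is not a perfect cube.
  y = 3: RHS = 785 is not a perfect cube.
  y = -3: RHS = -781 is not a perfect cube.
Continuing the search up to |y| = 40 finds no further solutions beyond those listed.
Collected solutions: (-3, -1).

Solutions (with |y| ≤ 40): (-3, -1).


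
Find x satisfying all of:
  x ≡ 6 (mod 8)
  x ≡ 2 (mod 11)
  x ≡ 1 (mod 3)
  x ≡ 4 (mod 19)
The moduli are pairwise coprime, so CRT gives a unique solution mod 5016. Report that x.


Product of moduli M = 8 · 11 · 3 · 19 = 5016.
Merge one congruence at a time:
  Start: x ≡ 6 (mod 8).
  Combine with x ≡ 2 (mod 11); new modulus lcm = 88.
    Write x = 6 + 8·t and substitute into x ≡ 2 (mod 11): 8·t ≡ 2 − 6 = -4 (mod 11).
    Reduce coefficients mod 11: 8·t ≡ 7 (mod 11).
    The inverse of 8 mod 11 is 7 (since 8·7 = 56 = 5·11 + 1), so t ≡ 7·7 = 49 ≡ 5 (mod 11).
    Then x = 6 + 8·5 = 46, valid modulo lcm(8, 11) = 88: x ≡ 46 (mod 88).
  Combine with x ≡ 1 (mod 3); new modulus lcm = 264.
    Write x = 46 + 88·t and substitute into x ≡ 1 (mod 3): 88·t ≡ 1 − 46 = -45 (mod 3).
    Reduce coefficients mod 3: 1·t ≡ 0 (mod 3).
    So t ≡ 0 (mod 3).
    Then x = 46 + 88·0 = 46, valid modulo lcm(88, 3) = 264: x ≡ 46 (mod 264).
  Combine with x ≡ 4 (mod 19); new modulus lcm = 5016.
    Write x = 46 + 264·t and substitute into x ≡ 4 (mod 19): 264·t ≡ 4 − 46 = -42 (mod 19).
    Reduce coefficients mod 19: 17·t ≡ 15 (mod 19).
    The inverse of 17 mod 19 is 9 (since 17·9 = 153 = 8·19 + 1), so t ≡ 9·15 = 135 ≡ 2 (mod 19).
    Then x = 46 + 264·2 = 574, valid modulo lcm(264, 19) = 5016: x ≡ 574 (mod 5016).
Verify against each original: 574 mod 8 = 6, 574 mod 11 = 2, 574 mod 3 = 1, 574 mod 19 = 4.

x ≡ 574 (mod 5016).


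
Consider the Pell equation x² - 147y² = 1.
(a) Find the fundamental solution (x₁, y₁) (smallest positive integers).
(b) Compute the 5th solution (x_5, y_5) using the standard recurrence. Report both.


Step 1: Find the fundamental solution (x₁, y₁) of x² - 147y² = 1.
  Expand √147 as a continued fraction. a₀ = ⌊√147⌋ = 12; iterate m_{k+1} = d_k·a_k − m_k, d_{k+1} = (147 − m_{k+1}²)/d_k, a_{k+1} = ⌊(a₀ + m_{k+1})/d_{k+1}⌋ (starting m₀ = 0, d₀ = 1), with convergents p_k = a_k·p_{k-1} + p_{k-2}, q_k = a_k·q_{k-1} + q_{k-2} (p₋₁ = 1, q₋₁ = 0):
  k = 0: a₀ = 12; p₀/q₀ = 12/1; p₀² − 147·q₀² = 144 − 147 = -3.
  k = 1: m = 12, d = 3, a = ⌊(12 + 12)/3⌋ = 8; p/q = (8·12 + 1)/(8·1 + 0) = 97/8; p² − 147·q² = 9409 − 9408 = 1.
  The first convergent with p² − 147·q² = 1 gives the fundamental solution (x₁, y₁) = (97, 8).
Step 2: Apply the recurrence (x_{n+1}, y_{n+1}) = (x₁x_n + 147y₁y_n, x₁y_n + y₁x_n) repeatedly.
  From (x_1, y_1) = (97, 8): x_2 = 97·97 + 147·8·8 = 18817; y_2 = 97·8 + 8·97 = 1552.
  From (x_2, y_2) = (18817, 1552): x_3 = 97·18817 + 147·8·1552 = 3650401; y_3 = 97·1552 + 8·18817 = 301080.
  From (x_3, y_3) = (3650401, 301080): x_4 = 97·3650401 + 147·8·301080 = 708158977; y_4 = 97·301080 + 8·3650401 = 58407968.
  From (x_4, y_4) = (708158977, 58407968): x_5 = 97·708158977 + 147·8·58407968 = 137379191137; y_5 = 97·58407968 + 8·708158977 = 11330844712.
Step 3: Verify x_5² - 147·y_5² = 18873042157456379352769 - 18873042157456379352768 = 1 (should be 1). ✓

(x_1, y_1) = (97, 8); (x_5, y_5) = (137379191137, 11330844712).


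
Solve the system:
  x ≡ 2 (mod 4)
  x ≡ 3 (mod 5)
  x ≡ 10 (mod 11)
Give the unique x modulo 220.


Moduli 4, 5, 11 are pairwise coprime; by CRT there is a unique solution modulo M = 4 · 5 · 11 = 220.
Solve pairwise, accumulating the modulus:
  Start with x ≡ 2 (mod 4).
  Combine with x ≡ 3 (mod 5): since gcd(4, 5) = 1, we get a unique residue mod 20.
    Write x = 2 + 4·t and substitute into x ≡ 3 (mod 5): 4·t ≡ 3 − 2 = 1 (mod 5).
    The inverse of 4 mod 5 is 4 (since 4·4 = 16 = 3·5 + 1), so t ≡ 4·1 = 4 ≡ 4 (mod 5).
    Then x = 2 + 4·4 = 18, valid modulo lcm(4, 5) = 20: x ≡ 18 (mod 20).
  Combine with x ≡ 10 (mod 11): since gcd(20, 11) = 1, we get a unique residue mod 220.
    Write x = 18 + 20·t and substitute into x ≡ 10 (mod 11): 20·t ≡ 10 − 18 = -8 (mod 11).
    Reduce coefficients mod 11: 9·t ≡ 3 (mod 11).
    The inverse of 9 mod 11 is 5 (since 9·5 = 45 = 4·11 + 1), so t ≡ 5·3 = 15 ≡ 4 (mod 11).
    Then x = 18 + 20·4 = 98, valid modulo lcm(20, 11) = 220: x ≡ 98 (mod 220).
Verify: 98 mod 4 = 2 ✓, 98 mod 5 = 3 ✓, 98 mod 11 = 10 ✓.

x ≡ 98 (mod 220).


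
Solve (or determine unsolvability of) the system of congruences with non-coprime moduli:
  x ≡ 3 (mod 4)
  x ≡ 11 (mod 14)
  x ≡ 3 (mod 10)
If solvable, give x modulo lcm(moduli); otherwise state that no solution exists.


Moduli 4, 14, 10 are not pairwise coprime, so CRT works modulo lcm(m_i) when all pairwise compatibility conditions hold.
Pairwise compatibility: gcd(m_i, m_j) must divide a_i - a_j for every pair.
Merge one congruence at a time:
  Start: x ≡ 3 (mod 4).
  Combine with x ≡ 11 (mod 14): gcd(4, 14) = 2; 11 - 3 = 8, which IS divisible by 2, so compatible.
    Write x = 3 + 4·t and substitute into x ≡ 11 (mod 14): 4·t ≡ 11 − 3 = 8 (mod 14).
    Divide the congruence (and modulus) by g = 2: 2·t ≡ 4 (mod 7).
    The inverse of 2 mod 7 is 4 (since 2·4 = 8 = 1·7 + 1), so t ≡ 4·4 = 16 ≡ 2 (mod 7).
    Then x = 3 + 4·2 = 11, valid modulo lcm(4, 14) = 28: x ≡ 11 (mod 28).
  Combine with x ≡ 3 (mod 10): gcd(28, 10) = 2; 3 - 11 = -8, which IS divisible by 2, so compatible.
    Write x = 11 + 28·t and substitute into x ≡ 3 (mod 10): 28·t ≡ 3 − 11 = -8 (mod 10).
    Divide the congruence (and modulus) by g = 2: 14·t ≡ -4 (mod 5).
    Reduce coefficients mod 5: 4·t ≡ 1 (mod 5).
    The inverse of 4 mod 5 is 4 (since 4·4 = 16 = 3·5 + 1), so t ≡ 4·1 = 4 ≡ 4 (mod 5).
    Then x = 11 + 28·4 = 123, valid modulo lcm(28, 10) = 140: x ≡ 123 (mod 140).
Verify: 123 mod 4 = 3, 123 mod 14 = 11, 123 mod 10 = 3.

x ≡ 123 (mod 140).


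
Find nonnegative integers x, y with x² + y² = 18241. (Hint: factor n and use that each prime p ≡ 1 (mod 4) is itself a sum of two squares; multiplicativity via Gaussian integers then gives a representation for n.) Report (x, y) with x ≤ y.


Step 1: Factor n = 18241 = 17 · 29 · 37.
Step 2: Check the mod-4 condition on each prime factor: 17 ≡ 1 (mod 4), exponent 1; 29 ≡ 1 (mod 4), exponent 1; 37 ≡ 1 (mod 4), exponent 1.
All primes ≡ 3 (mod 4) appear to even exponent (or don't appear), so by the two-squares theorem n IS expressible as a sum of two squares.
Step 3: Build a representation. Here n = 17 · 29 · 37 is a product of primes ≡ 1 (mod 4). Each prime p ≡ 1 (mod 4) is itself a sum of two squares; find a² by testing p − a² for a perfect square:
  17: 17 − 1² = 16 = 4² ⇒ 17 = 1² + 4².
  29: 29 − 1² = 28, 29 − 2² = 25 = 5² ⇒ 29 = 2² + 5².
  37: 37 − 1² = 36 = 6² ⇒ 37 = 1² + 6².
  Combine using the Brahmagupta–Fibonacci identity (a² + b²)(c² + d²) = (ac − bd)² + (ad + bc)² = (ac + bd)² + (ad − bc)²:
  17 · 29 = 493: from (1² + 4²)(2² + 5²), take (1·2 − 4·5, 1·5 + 4·2) = (2 − 20, 5 + 8) = (-18, 13); dropping signs (only squares matter) gives (18, 13); check 18² + 13² = 324 + 169 = 493 ✓.
  493 · 37 = 18241: from (18² + 13²)(1² + 6²), take (18·1 − 13·6, 18·6 + 13·1) = (18 − 78, 108 + 13) = (-60, 121); dropping signs (only squares matter) gives (60, 121); check 60² + 121² = 3600 + 14641 = 18241 ✓.
Step 4: Order so x ≤ y and verify: 60² + 121² = 3600 + 14641 = 18241 = n. ✓

n = 18241 = 60² + 121² (one valid representation with x ≤ y).


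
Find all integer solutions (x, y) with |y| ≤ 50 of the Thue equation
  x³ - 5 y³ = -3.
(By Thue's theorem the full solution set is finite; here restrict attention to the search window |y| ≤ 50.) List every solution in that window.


The equation is x³ - 5y³ = -3. For fixed y, x³ = 5·y³ − 3, so a solution requires the RHS to be a perfect cube.
Strategy: iterate y from -50 to 50, compute RHS = 5·y³ − 3, and check whether it is a (positive or negative) perfect cube.
Check small values of y:
  y = 0: RHS = -3 is not a perfect cube.
  y = 1: RHS = 2 is not a perfect cube.
  y = -1: RHS = -8 = (-2)³ ⇒ x = -2 works.
  y = 2: RHS = 37 is not a perfect cube.
  y = -2: RHS = -43 is not a perfect cube.
  y = 3: RHS = 132 is not a perfect cube.
  y = -3: RHS = -138 is not a perfect cube.
Continuing the search up to |y| = 50 finds no further solutions beyond those listed.
Collected solutions: (-2, -1).

Solutions (with |y| ≤ 50): (-2, -1).


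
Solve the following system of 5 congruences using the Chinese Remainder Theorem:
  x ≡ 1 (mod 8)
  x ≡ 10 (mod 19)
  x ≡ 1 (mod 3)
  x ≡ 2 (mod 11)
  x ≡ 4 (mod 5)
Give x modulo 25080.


Product of moduli M = 8 · 19 · 3 · 11 · 5 = 25080.
Merge one congruence at a time:
  Start: x ≡ 1 (mod 8).
  Combine with x ≡ 10 (mod 19); new modulus lcm = 152.
    Write x = 1 + 8·t and substitute into x ≡ 10 (mod 19): 8·t ≡ 10 − 1 = 9 (mod 19).
    The inverse of 8 mod 19 is 12 (since 8·12 = 96 = 5·19 + 1), so t ≡ 12·9 = 108 ≡ 13 (mod 19).
    Then x = 1 + 8·13 = 105, valid modulo lcm(8, 19) = 152: x ≡ 105 (mod 152).
  Combine with x ≡ 1 (mod 3); new modulus lcm = 456.
    Write x = 105 + 152·t and substitute into x ≡ 1 (mod 3): 152·t ≡ 1 − 105 = -104 (mod 3).
    Reduce coefficients mod 3: 2·t ≡ 1 (mod 3).
    The inverse of 2 mod 3 is 2 (since 2·2 = 4 = 1·3 + 1), so t ≡ 2·1 = 2 ≡ 2 (mod 3).
    Then x = 105 + 152·2 = 409, valid modulo lcm(152, 3) = 456: x ≡ 409 (mod 456).
  Combine with x ≡ 2 (mod 11); new modulus lcm = 5016.
    Write x = 409 + 456·t and substitute into x ≡ 2 (mod 11): 456·t ≡ 2 − 409 = -407 (mod 11).
    Reduce coefficients mod 11: 5·t ≡ 0 (mod 11).
    The inverse of 5 mod 11 is 9 (since 5·9 = 45 = 4·11 + 1), so t ≡ 9·0 = 0 ≡ 0 (mod 11).
    Then x = 409 + 456·0 = 409, valid modulo lcm(456, 11) = 5016: x ≡ 409 (mod 5016).
  Combine with x ≡ 4 (mod 5); new modulus lcm = 25080.
    Write x = 409 + 5016·t and substitute into x ≡ 4 (mod 5): 5016·t ≡ 4 − 409 = -405 (mod 5).
    Reduce coefficients mod 5: 1·t ≡ 0 (mod 5).
    So t ≡ 0 (mod 5).
    Then x = 409 + 5016·0 = 409, valid modulo lcm(5016, 5) = 25080: x ≡ 409 (mod 25080).
Verify against each original: 409 mod 8 = 1, 409 mod 19 = 10, 409 mod 3 = 1, 409 mod 11 = 2, 409 mod 5 = 4.

x ≡ 409 (mod 25080).


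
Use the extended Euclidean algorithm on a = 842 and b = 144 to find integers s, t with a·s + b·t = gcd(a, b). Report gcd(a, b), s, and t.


Euclidean algorithm on (842, 144) — divide until remainder is 0:
  842 = 5 · 144 + 122
  144 = 1 · 122 + 22
  122 = 5 · 22 + 12
  22 = 1 · 12 + 10
  12 = 1 · 10 + 2
  10 = 5 · 2 + 0
gcd(842, 144) = 2.
Track Bezout coefficients alongside the remainders: start with r₀ = 842 = a·1 + b·0 (s = 1, t = 0) and r₁ = 144 = a·0 + b·1 (s = 0, t = 1); each new remainder r_{k+1} = r_{k-1} − q_k·r_k inherits s_{k+1} = s_{k-1} − q_k·s_k, t_{k+1} = t_{k-1} − q_k·t_k, so r_k = a·s_k + b·t_k at every step:
  q = 5: r = 122, s = 1 − 5·0 = 1, t = 0 − 5·1 = -5  (check: 842·1 + 144·(-5) = 122)
  q = 1: r = 22, s = 0 − 1·1 = -1, t = 1 − 1·(-5) = 6  (check: 842·(-1) + 144·6 = 22)
  q = 5: r = 12, s = 1 − 5·(-1) = 6, t = -5 − 5·6 = -35  (check: 842·6 + 144·(-35) = 12)
  q = 1: r = 10, s = -1 − 1·6 = -7, t = 6 − 1·(-35) = 41  (check: 842·(-7) + 144·41 = 10)
  q = 1: r = 2, s = 6 − 1·(-7) = 13, t = -35 − 1·41 = -76  (check: 842·13 + 144·(-76) = 2)
The row with r = 2 (the gcd) gives the Bezout coefficients s = 13, t = -76.
Result: 842 · (13) + 144 · (-76) = 2.

gcd(842, 144) = 2; s = 13, t = -76 (check: 842·13 + 144·(-76) = 2).


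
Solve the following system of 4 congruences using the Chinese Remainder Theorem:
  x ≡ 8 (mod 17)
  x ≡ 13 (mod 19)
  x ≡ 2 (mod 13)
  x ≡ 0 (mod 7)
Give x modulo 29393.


Product of moduli M = 17 · 19 · 13 · 7 = 29393.
Merge one congruence at a time:
  Start: x ≡ 8 (mod 17).
  Combine with x ≡ 13 (mod 19); new modulus lcm = 323.
    Write x = 8 + 17·t and substitute into x ≡ 13 (mod 19): 17·t ≡ 13 − 8 = 5 (mod 19).
    The inverse of 17 mod 19 is 9 (since 17·9 = 153 = 8·19 + 1), so t ≡ 9·5 = 45 ≡ 7 (mod 19).
    Then x = 8 + 17·7 = 127, valid modulo lcm(17, 19) = 323: x ≡ 127 (mod 323).
  Combine with x ≡ 2 (mod 13); new modulus lcm = 4199.
    Write x = 127 + 323·t and substitute into x ≡ 2 (mod 13): 323·t ≡ 2 − 127 = -125 (mod 13).
    Reduce coefficients mod 13: 11·t ≡ 5 (mod 13).
    The inverse of 11 mod 13 is 6 (since 11·6 = 66 = 5·13 + 1), so t ≡ 6·5 = 30 ≡ 4 (mod 13).
    Then x = 127 + 323·4 = 1419, valid modulo lcm(323, 13) = 4199: x ≡ 1419 (mod 4199).
  Combine with x ≡ 0 (mod 7); new modulus lcm = 29393.
    Write x = 1419 + 4199·t and substitute into x ≡ 0 (mod 7): 4199·t ≡ 0 − 1419 = -1419 (mod 7).
    Reduce coefficients mod 7: 6·t ≡ 2 (mod 7).
    The inverse of 6 mod 7 is 6 (since 6·6 = 36 = 5·7 + 1), so t ≡ 6·2 = 12 ≡ 5 (mod 7).
    Then x = 1419 + 4199·5 = 22414, valid modulo lcm(4199, 7) = 29393: x ≡ 22414 (mod 29393).
Verify against each original: 22414 mod 17 = 8, 22414 mod 19 = 13, 22414 mod 13 = 2, 22414 mod 7 = 0.

x ≡ 22414 (mod 29393).


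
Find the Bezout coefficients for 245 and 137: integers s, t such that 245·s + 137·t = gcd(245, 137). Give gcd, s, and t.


Euclidean algorithm on (245, 137) — divide until remainder is 0:
  245 = 1 · 137 + 108
  137 = 1 · 108 + 29
  108 = 3 · 29 + 21
  29 = 1 · 21 + 8
  21 = 2 · 8 + 5
  8 = 1 · 5 + 3
  5 = 1 · 3 + 2
  3 = 1 · 2 + 1
  2 = 2 · 1 + 0
gcd(245, 137) = 1.
Track Bezout coefficients alongside the remainders: start with r₀ = 245 = a·1 + b·0 (s = 1, t = 0) and r₁ = 137 = a·0 + b·1 (s = 0, t = 1); each new remainder r_{k+1} = r_{k-1} − q_k·r_k inherits s_{k+1} = s_{k-1} − q_k·s_k, t_{k+1} = t_{k-1} − q_k·t_k, so r_k = a·s_k + b·t_k at every step:
  q = 1: r = 108, s = 1 − 1·0 = 1, t = 0 − 1·1 = -1  (check: 245·1 + 137·(-1) = 108)
  q = 1: r = 29, s = 0 − 1·1 = -1, t = 1 − 1·(-1) = 2  (check: 245·(-1) + 137·2 = 29)
  q = 3: r = 21, s = 1 − 3·(-1) = 4, t = -1 − 3·2 = -7  (check: 245·4 + 137·(-7) = 21)
  q = 1: r = 8, s = -1 − 1·4 = -5, t = 2 − 1·(-7) = 9  (check: 245·(-5) + 137·9 = 8)
  q = 2: r = 5, s = 4 − 2·(-5) = 14, t = -7 − 2·9 = -25  (check: 245·14 + 137·(-25) = 5)
  q = 1: r = 3, s = -5 − 1·14 = -19, t = 9 − 1·(-25) = 34  (check: 245·(-19) + 137·34 = 3)
  q = 1: r = 2, s = 14 − 1·(-19) = 33, t = -25 − 1·34 = -59  (check: 245·33 + 137·(-59) = 2)
  q = 1: r = 1, s = -19 − 1·33 = -52, t = 34 − 1·(-59) = 93  (check: 245·(-52) + 137·93 = 1)
The row with r = 1 (the gcd) gives the Bezout coefficients s = -52, t = 93.
Result: 245 · (-52) + 137 · (93) = 1.

gcd(245, 137) = 1; s = -52, t = 93 (check: 245·(-52) + 137·93 = 1).


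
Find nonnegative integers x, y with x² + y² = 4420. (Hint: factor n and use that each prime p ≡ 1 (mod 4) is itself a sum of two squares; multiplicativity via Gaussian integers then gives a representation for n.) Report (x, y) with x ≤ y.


Step 1: Factor n = 4420 = 2^2 · 5 · 13 · 17.
Step 2: Check the mod-4 condition on each prime factor: 2 = 2 (special); 5 ≡ 1 (mod 4), exponent 1; 13 ≡ 1 (mod 4), exponent 1; 17 ≡ 1 (mod 4), exponent 1.
All primes ≡ 3 (mod 4) appear to even exponent (or don't appear), so by the two-squares theorem n IS expressible as a sum of two squares.
Step 3: Build a representation. Group n = k² · m with k = 2 and m = 5 · 13 · 17 = 1105 (a product of primes ≡ 1 (mod 4)); a representation of m scales to one of n via (k·x)² + (k·y)² = k²(x² + y²). Each prime p ≡ 1 (mod 4) is itself a sum of two squares; find a² by testing p − a² for a perfect square:
  5: 5 − 1² = 4 = 2² ⇒ 5 = 1² + 2².
  13: 13 − 1² = 12, 13 − 2² = 9 = 3² ⇒ 13 = 2² + 3².
  17: 17 − 1² = 16 = 4² ⇒ 17 = 1² + 4².
  Combine using the Brahmagupta–Fibonacci identity (a² + b²)(c² + d²) = (ac − bd)² + (ad + bc)² = (ac + bd)² + (ad − bc)²:
  5 · 13 = 65: from (1² + 2²)(2² + 3²), take (1·2 − 2·3, 1·3 + 2·2) = (2 − 6, 3 + 4) = (-4, 7); dropping signs (only squares matter) gives (4, 7); check 4² + 7² = 16 + 49 = 65 ✓.
  65 · 17 = 1105: from (4² + 7²)(1² + 4²), take (4·1 − 7·4, 4·4 + 7·1) = (4 − 28, 16 + 7) = (-24, 23); dropping signs (only squares matter) gives (24, 23); check 24² + 23² = 576 + 529 = 1105 ✓.
  Scale by k = 2: (2·24, 2·23) = (48, 46).
Step 4: Order so x ≤ y and verify: 46² + 48² = 2116 + 2304 = 4420 = n. ✓

n = 4420 = 46² + 48² (one valid representation with x ≤ y).


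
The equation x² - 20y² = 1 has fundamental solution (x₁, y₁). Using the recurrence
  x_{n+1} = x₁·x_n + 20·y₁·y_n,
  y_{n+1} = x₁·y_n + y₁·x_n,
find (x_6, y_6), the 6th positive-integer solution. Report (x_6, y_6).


Step 1: Find the fundamental solution (x₁, y₁) of x² - 20y² = 1.
  Expand √20 as a continued fraction. a₀ = ⌊√20⌋ = 4; iterate m_{k+1} = d_k·a_k − m_k, d_{k+1} = (20 − m_{k+1}²)/d_k, a_{k+1} = ⌊(a₀ + m_{k+1})/d_{k+1}⌋ (starting m₀ = 0, d₀ = 1), with convergents p_k = a_k·p_{k-1} + p_{k-2}, q_k = a_k·q_{k-1} + q_{k-2} (p₋₁ = 1, q₋₁ = 0):
  k = 0: a₀ = 4; p₀/q₀ = 4/1; p₀² − 20·q₀² = 16 − 20 = -4.
  k = 1: m = 4, d = 4, a = ⌊(4 + 4)/4⌋ = 2; p/q = (2·4 + 1)/(2·1 + 0) = 9/2; p² − 20·q² = 81 − 80 = 1.
  The first convergent with p² − 20·q² = 1 gives the fundamental solution (x₁, y₁) = (9, 2).
Step 2: Apply the recurrence (x_{n+1}, y_{n+1}) = (x₁x_n + 20y₁y_n, x₁y_n + y₁x_n) repeatedly.
  From (x_1, y_1) = (9, 2): x_2 = 9·9 + 20·2·2 = 161; y_2 = 9·2 + 2·9 = 36.
  From (x_2, y_2) = (161, 36): x_3 = 9·161 + 20·2·36 = 2889; y_3 = 9·36 + 2·161 = 646.
  From (x_3, y_3) = (2889, 646): x_4 = 9·2889 + 20·2·646 = 51841; y_4 = 9·646 + 2·2889 = 11592.
  From (x_4, y_4) = (51841, 11592): x_5 = 9·51841 + 20·2·11592 = 930249; y_5 = 9·11592 + 2·51841 = 208010.
  From (x_5, y_5) = (930249, 208010): x_6 = 9·930249 + 20·2·208010 = 16692641; y_6 = 9·208010 + 2·930249 = 3732588.
Step 3: Verify x_6² - 20·y_6² = 278644263554881 - 278644263554880 = 1 (should be 1). ✓

(x_1, y_1) = (9, 2); (x_6, y_6) = (16692641, 3732588).


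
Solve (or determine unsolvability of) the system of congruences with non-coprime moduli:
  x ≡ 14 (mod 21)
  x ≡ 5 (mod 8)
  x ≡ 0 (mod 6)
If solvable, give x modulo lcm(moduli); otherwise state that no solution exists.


Moduli 21, 8, 6 are not pairwise coprime, so CRT works modulo lcm(m_i) when all pairwise compatibility conditions hold.
Pairwise compatibility: gcd(m_i, m_j) must divide a_i - a_j for every pair.
Merge one congruence at a time:
  Start: x ≡ 14 (mod 21).
  Combine with x ≡ 5 (mod 8): gcd(21, 8) = 1; 5 - 14 = -9, which IS divisible by 1, so compatible.
    Write x = 14 + 21·t and substitute into x ≡ 5 (mod 8): 21·t ≡ 5 − 14 = -9 (mod 8).
    Reduce coefficients mod 8: 5·t ≡ 7 (mod 8).
    The inverse of 5 mod 8 is 5 (since 5·5 = 25 = 3·8 + 1), so t ≡ 5·7 = 35 ≡ 3 (mod 8).
    Then x = 14 + 21·3 = 77, valid modulo lcm(21, 8) = 168: x ≡ 77 (mod 168).
  Combine with x ≡ 0 (mod 6): gcd(168, 6) = 6, and 0 - 77 = -77 is NOT divisible by 6.
    ⇒ system is inconsistent (no integer solution).

No solution (the system is inconsistent).


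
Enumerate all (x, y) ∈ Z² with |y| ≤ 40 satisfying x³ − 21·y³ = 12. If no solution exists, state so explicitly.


The equation is x³ - 21y³ = 12. For fixed y, x³ = 21·y³ + 12, so a solution requires the RHS to be a perfect cube.
Strategy: iterate y from -40 to 40, compute RHS = 21·y³ + 12, and check whether it is a (positive or negative) perfect cube.
Check small values of y:
  y = 0: RHS = 12 is not a perfect cube.
  y = 1: RHS = 33 is not a perfect cube.
  y = -1: RHS = -9 is not a perfect cube.
  y = 2: RHS = 180 is not a perfect cube.
  y = -2: RHS = -156 is not a perfect cube.
  y = 3: RHS = 579 is not a perfect cube.
  y = -3: RHS = -555 is not a perfect cube.
Continuing the search up to |y| = 40 finds no solutions either.
No (x, y) in the scanned range satisfies the equation.

No integer solutions with |y| ≤ 40.


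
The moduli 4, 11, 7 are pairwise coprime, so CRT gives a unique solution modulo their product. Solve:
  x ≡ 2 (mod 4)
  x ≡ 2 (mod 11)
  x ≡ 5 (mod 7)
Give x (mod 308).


Moduli 4, 11, 7 are pairwise coprime; by CRT there is a unique solution modulo M = 4 · 11 · 7 = 308.
Solve pairwise, accumulating the modulus:
  Start with x ≡ 2 (mod 4).
  Combine with x ≡ 2 (mod 11): since gcd(4, 11) = 1, we get a unique residue mod 44.
    Write x = 2 + 4·t and substitute into x ≡ 2 (mod 11): 4·t ≡ 2 − 2 = 0 (mod 11).
    The inverse of 4 mod 11 is 3 (since 4·3 = 12 = 1·11 + 1), so t ≡ 3·0 = 0 ≡ 0 (mod 11).
    Then x = 2 + 4·0 = 2, valid modulo lcm(4, 11) = 44: x ≡ 2 (mod 44).
  Combine with x ≡ 5 (mod 7): since gcd(44, 7) = 1, we get a unique residue mod 308.
    Write x = 2 + 44·t and substitute into x ≡ 5 (mod 7): 44·t ≡ 5 − 2 = 3 (mod 7).
    Reduce coefficients mod 7: 2·t ≡ 3 (mod 7).
    The inverse of 2 mod 7 is 4 (since 2·4 = 8 = 1·7 + 1), so t ≡ 4·3 = 12 ≡ 5 (mod 7).
    Then x = 2 + 44·5 = 222, valid modulo lcm(44, 7) = 308: x ≡ 222 (mod 308).
Verify: 222 mod 4 = 2 ✓, 222 mod 11 = 2 ✓, 222 mod 7 = 5 ✓.

x ≡ 222 (mod 308).


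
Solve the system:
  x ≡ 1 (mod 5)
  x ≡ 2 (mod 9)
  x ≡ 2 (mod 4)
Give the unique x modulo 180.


Moduli 5, 9, 4 are pairwise coprime; by CRT there is a unique solution modulo M = 5 · 9 · 4 = 180.
Solve pairwise, accumulating the modulus:
  Start with x ≡ 1 (mod 5).
  Combine with x ≡ 2 (mod 9): since gcd(5, 9) = 1, we get a unique residue mod 45.
    Write x = 1 + 5·t and substitute into x ≡ 2 (mod 9): 5·t ≡ 2 − 1 = 1 (mod 9).
    The inverse of 5 mod 9 is 2 (since 5·2 = 10 = 1·9 + 1), so t ≡ 2·1 = 2 ≡ 2 (mod 9).
    Then x = 1 + 5·2 = 11, valid modulo lcm(5, 9) = 45: x ≡ 11 (mod 45).
  Combine with x ≡ 2 (mod 4): since gcd(45, 4) = 1, we get a unique residue mod 180.
    Write x = 11 + 45·t and substitute into x ≡ 2 (mod 4): 45·t ≡ 2 − 11 = -9 (mod 4).
    Reduce coefficients mod 4: 1·t ≡ 3 (mod 4).
    So t ≡ 3 (mod 4).
    Then x = 11 + 45·3 = 146, valid modulo lcm(45, 4) = 180: x ≡ 146 (mod 180).
Verify: 146 mod 5 = 1 ✓, 146 mod 9 = 2 ✓, 146 mod 4 = 2 ✓.

x ≡ 146 (mod 180).


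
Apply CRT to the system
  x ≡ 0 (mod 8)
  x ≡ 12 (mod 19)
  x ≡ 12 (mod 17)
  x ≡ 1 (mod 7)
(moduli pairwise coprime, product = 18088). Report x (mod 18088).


Product of moduli M = 8 · 19 · 17 · 7 = 18088.
Merge one congruence at a time:
  Start: x ≡ 0 (mod 8).
  Combine with x ≡ 12 (mod 19); new modulus lcm = 152.
    Write x = 0 + 8·t and substitute into x ≡ 12 (mod 19): 8·t ≡ 12 − 0 = 12 (mod 19).
    The inverse of 8 mod 19 is 12 (since 8·12 = 96 = 5·19 + 1), so t ≡ 12·12 = 144 ≡ 11 (mod 19).
    Then x = 0 + 8·11 = 88, valid modulo lcm(8, 19) = 152: x ≡ 88 (mod 152).
  Combine with x ≡ 12 (mod 17); new modulus lcm = 2584.
    Write x = 88 + 152·t and substitute into x ≡ 12 (mod 17): 152·t ≡ 12 − 88 = -76 (mod 17).
    Reduce coefficients mod 17: 16·t ≡ 9 (mod 17).
    The inverse of 16 mod 17 is 16 (since 16·16 = 256 = 15·17 + 1), so t ≡ 16·9 = 144 ≡ 8 (mod 17).
    Then x = 88 + 152·8 = 1304, valid modulo lcm(152, 17) = 2584: x ≡ 1304 (mod 2584).
  Combine with x ≡ 1 (mod 7); new modulus lcm = 18088.
    Write x = 1304 + 2584·t and substitute into x ≡ 1 (mod 7): 2584·t ≡ 1 − 1304 = -1303 (mod 7).
    Reduce coefficients mod 7: 1·t ≡ 6 (mod 7).
    So t ≡ 6 (mod 7).
    Then x = 1304 + 2584·6 = 16808, valid modulo lcm(2584, 7) = 18088: x ≡ 16808 (mod 18088).
Verify against each original: 16808 mod 8 = 0, 16808 mod 19 = 12, 16808 mod 17 = 12, 16808 mod 7 = 1.

x ≡ 16808 (mod 18088).


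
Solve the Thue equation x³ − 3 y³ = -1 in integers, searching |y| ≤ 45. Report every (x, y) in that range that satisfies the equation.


The equation is x³ - 3y³ = -1. For fixed y, x³ = 3·y³ − 1, so a solution requires the RHS to be a perfect cube.
Strategy: iterate y from -45 to 45, compute RHS = 3·y³ − 1, and check whether it is a (positive or negative) perfect cube.
Check small values of y:
  y = 0: RHS = -1 = (-1)³ ⇒ x = -1 works.
  y = 1: RHS = 2 is not a perfect cube.
  y = -1: RHS = -4 is not a perfect cube.
  y = 2: RHS = 23 is not a perfect cube.
  y = -2: RHS = -25 is not a perfect cube.
  y = 3: RHS = 80 is not a perfect cube.
  y = -3: RHS = -82 is not a perfect cube.
Continuing the search up to |y| = 45 finds no further solutions beyond those listed.
Collected solutions: (-1, 0).

Solutions (with |y| ≤ 45): (-1, 0).


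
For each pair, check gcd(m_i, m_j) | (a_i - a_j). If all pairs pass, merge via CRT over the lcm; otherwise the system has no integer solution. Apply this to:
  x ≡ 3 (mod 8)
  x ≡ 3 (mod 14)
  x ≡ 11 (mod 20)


Moduli 8, 14, 20 are not pairwise coprime, so CRT works modulo lcm(m_i) when all pairwise compatibility conditions hold.
Pairwise compatibility: gcd(m_i, m_j) must divide a_i - a_j for every pair.
Merge one congruence at a time:
  Start: x ≡ 3 (mod 8).
  Combine with x ≡ 3 (mod 14): gcd(8, 14) = 2; 3 - 3 = 0, which IS divisible by 2, so compatible.
    Write x = 3 + 8·t and substitute into x ≡ 3 (mod 14): 8·t ≡ 3 − 3 = 0 (mod 14).
    Divide the congruence (and modulus) by g = 2: 4·t ≡ 0 (mod 7).
    The inverse of 4 mod 7 is 2 (since 4·2 = 8 = 1·7 + 1), so t ≡ 2·0 = 0 ≡ 0 (mod 7).
    Then x = 3 + 8·0 = 3, valid modulo lcm(8, 14) = 56: x ≡ 3 (mod 56).
  Combine with x ≡ 11 (mod 20): gcd(56, 20) = 4; 11 - 3 = 8, which IS divisible by 4, so compatible.
    Write x = 3 + 56·t and substitute into x ≡ 11 (mod 20): 56·t ≡ 11 − 3 = 8 (mod 20).
    Divide the congruence (and modulus) by g = 4: 14·t ≡ 2 (mod 5).
    Reduce coefficients mod 5: 4·t ≡ 2 (mod 5).
    The inverse of 4 mod 5 is 4 (since 4·4 = 16 = 3·5 + 1), so t ≡ 4·2 = 8 ≡ 3 (mod 5).
    Then x = 3 + 56·3 = 171, valid modulo lcm(56, 20) = 280: x ≡ 171 (mod 280).
Verify: 171 mod 8 = 3, 171 mod 14 = 3, 171 mod 20 = 11.

x ≡ 171 (mod 280).


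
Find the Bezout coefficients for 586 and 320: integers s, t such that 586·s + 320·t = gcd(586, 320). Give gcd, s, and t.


Euclidean algorithm on (586, 320) — divide until remainder is 0:
  586 = 1 · 320 + 266
  320 = 1 · 266 + 54
  266 = 4 · 54 + 50
  54 = 1 · 50 + 4
  50 = 12 · 4 + 2
  4 = 2 · 2 + 0
gcd(586, 320) = 2.
Track Bezout coefficients alongside the remainders: start with r₀ = 586 = a·1 + b·0 (s = 1, t = 0) and r₁ = 320 = a·0 + b·1 (s = 0, t = 1); each new remainder r_{k+1} = r_{k-1} − q_k·r_k inherits s_{k+1} = s_{k-1} − q_k·s_k, t_{k+1} = t_{k-1} − q_k·t_k, so r_k = a·s_k + b·t_k at every step:
  q = 1: r = 266, s = 1 − 1·0 = 1, t = 0 − 1·1 = -1  (check: 586·1 + 320·(-1) = 266)
  q = 1: r = 54, s = 0 − 1·1 = -1, t = 1 − 1·(-1) = 2  (check: 586·(-1) + 320·2 = 54)
  q = 4: r = 50, s = 1 − 4·(-1) = 5, t = -1 − 4·2 = -9  (check: 586·5 + 320·(-9) = 50)
  q = 1: r = 4, s = -1 − 1·5 = -6, t = 2 − 1·(-9) = 11  (check: 586·(-6) + 320·11 = 4)
  q = 12: r = 2, s = 5 − 12·(-6) = 77, t = -9 − 12·11 = -141  (check: 586·77 + 320·(-141) = 2)
The row with r = 2 (the gcd) gives the Bezout coefficients s = 77, t = -141.
Result: 586 · (77) + 320 · (-141) = 2.

gcd(586, 320) = 2; s = 77, t = -141 (check: 586·77 + 320·(-141) = 2).
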